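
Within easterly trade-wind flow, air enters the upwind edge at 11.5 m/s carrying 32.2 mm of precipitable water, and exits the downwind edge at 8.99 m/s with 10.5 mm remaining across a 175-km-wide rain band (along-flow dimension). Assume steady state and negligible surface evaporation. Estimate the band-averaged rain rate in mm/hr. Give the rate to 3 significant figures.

R ≈ 5.68 mm/hr

Column moisture flux per unit crosswind length is F = V × PW.
Inflow: F_in = 11.5 × 32.2 = 370.3 mm·m/s
Outflow: F_out = 8.99 × 10.5 = 94.395 mm·m/s
Steady-state rate R = (F_in − F_out)/L = (370.3 − 94.395) / 175000 m = 1.577e-03 mm/s.
R = 1.577e-03 × 3600 = 5.68 mm/hr.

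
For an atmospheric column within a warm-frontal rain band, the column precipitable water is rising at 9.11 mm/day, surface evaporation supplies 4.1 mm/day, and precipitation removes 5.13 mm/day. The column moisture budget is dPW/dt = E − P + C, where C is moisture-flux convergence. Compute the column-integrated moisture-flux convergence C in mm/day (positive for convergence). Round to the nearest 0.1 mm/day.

dPW/dt = +9.11 mm/day.
C = dPW/dt − E + P = (+9.11) − 4.1 + 5.13 = 10.1 mm/day.

C ≈ 10.1 mm/day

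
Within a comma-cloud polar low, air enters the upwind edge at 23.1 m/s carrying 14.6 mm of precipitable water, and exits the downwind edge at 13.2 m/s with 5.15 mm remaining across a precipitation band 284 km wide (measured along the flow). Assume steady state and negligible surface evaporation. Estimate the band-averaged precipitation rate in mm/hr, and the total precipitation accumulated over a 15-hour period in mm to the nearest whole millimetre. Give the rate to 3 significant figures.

Column moisture flux per unit crosswind length is F = V × PW.
Inflow: F_in = 23.1 × 14.6 = 337.26 mm·m/s
Outflow: F_out = 13.2 × 5.15 = 67.98 mm·m/s
Steady-state rate R = (F_in − F_out)/L = (337.26 − 67.98) / 284000 m = 9.482e-04 mm/s.
R = 9.482e-04 × 3600 = 3.41 mm/hr.
Over 15 h: total = 3.41 × 15 = 51.15 ≈ 51 mm.

R ≈ 3.41 mm/hr; total ≈ 51 mm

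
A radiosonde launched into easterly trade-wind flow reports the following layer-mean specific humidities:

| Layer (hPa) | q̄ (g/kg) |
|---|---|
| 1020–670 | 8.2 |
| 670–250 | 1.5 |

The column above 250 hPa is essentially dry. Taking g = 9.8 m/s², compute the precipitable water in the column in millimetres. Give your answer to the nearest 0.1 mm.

PW ≈ 35.7 mm

Precipitable water is the column-integrated vapour mass per unit area: PW = (1/g) Σ q̄ Δp, with q in kg/kg and Δp in Pa (1 kg/m² of water = 1 mm).
Layer 1020–670 hPa: Δp = 350 hPa = 35000 Pa, q̄ = 0.0082 kg/kg → 0.0082 × 35000 / 9.8 = 29.29 mm
Layer 670–250 hPa: Δp = 420 hPa = 42000 Pa, q̄ = 0.0015 kg/kg → 0.0015 × 42000 / 9.8 = 6.43 mm
PW = 29.29 + 6.43 = 35.72 ≈ 35.7 mm.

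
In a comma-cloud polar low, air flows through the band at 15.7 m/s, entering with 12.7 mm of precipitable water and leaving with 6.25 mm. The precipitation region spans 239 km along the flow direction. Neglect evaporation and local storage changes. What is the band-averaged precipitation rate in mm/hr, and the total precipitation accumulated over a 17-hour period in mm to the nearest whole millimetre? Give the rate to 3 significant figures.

Column moisture flux per unit crosswind length is F = V × PW.
Inflow: F_in = 15.7 × 12.7 = 199.39 mm·m/s
Outflow: F_out = 15.7 × 6.25 = 98.125 mm·m/s
Steady-state rate R = (F_in − F_out)/L = (199.39 − 98.125) / 239000 m = 4.237e-04 mm/s.
R = 4.237e-04 × 3600 = 1.53 mm/hr.
Over 17 h: total = 1.53 × 17 = 26.01 ≈ 26 mm.

R ≈ 1.53 mm/hr; total ≈ 26 mm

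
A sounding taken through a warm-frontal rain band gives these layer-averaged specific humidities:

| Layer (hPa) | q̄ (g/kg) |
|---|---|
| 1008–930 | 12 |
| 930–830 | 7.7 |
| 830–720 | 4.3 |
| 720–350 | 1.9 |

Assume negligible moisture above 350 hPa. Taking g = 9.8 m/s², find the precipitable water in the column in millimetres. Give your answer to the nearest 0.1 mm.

Precipitable water is the column-integrated vapour mass per unit area: PW = (1/g) Σ q̄ Δp, with q in kg/kg and Δp in Pa (1 kg/m² of water = 1 mm).
Layer 1008–930 hPa: Δp = 78 hPa = 7800 Pa, q̄ = 0.012 kg/kg → 0.012 × 7800 / 9.8 = 9.55 mm
Layer 930–830 hPa: Δp = 100 hPa = 10000 Pa, q̄ = 0.0077 kg/kg → 0.0077 × 10000 / 9.8 = 7.86 mm
Layer 830–720 hPa: Δp = 110 hPa = 11000 Pa, q̄ = 0.0043 kg/kg → 0.0043 × 11000 / 9.8 = 4.83 mm
Layer 720–350 hPa: Δp = 370 hPa = 37000 Pa, q̄ = 0.0019 kg/kg → 0.0019 × 37000 / 9.8 = 7.17 mm
PW = 9.55 + 7.86 + 4.83 + 7.17 = 29.41 ≈ 29.4 mm.

PW ≈ 29.4 mm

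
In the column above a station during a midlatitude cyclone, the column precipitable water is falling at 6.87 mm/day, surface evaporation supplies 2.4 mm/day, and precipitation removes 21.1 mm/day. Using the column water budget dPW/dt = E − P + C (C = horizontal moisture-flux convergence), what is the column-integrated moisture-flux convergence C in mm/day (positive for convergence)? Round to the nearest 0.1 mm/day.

C ≈ 11.8 mm/day

dPW/dt = -6.87 mm/day.
C = dPW/dt − E + P = (-6.87) − 2.4 + 21.1 = 11.8 mm/day.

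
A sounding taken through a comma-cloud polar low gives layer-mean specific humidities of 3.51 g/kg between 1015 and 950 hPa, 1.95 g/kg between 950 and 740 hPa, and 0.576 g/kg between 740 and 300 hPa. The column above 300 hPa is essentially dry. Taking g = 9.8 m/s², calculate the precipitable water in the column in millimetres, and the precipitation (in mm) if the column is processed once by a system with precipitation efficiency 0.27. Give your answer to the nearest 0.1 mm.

Precipitable water is the column-integrated vapour mass per unit area: PW = (1/g) Σ q̄ Δp, with q in kg/kg and Δp in Pa (1 kg/m² of water = 1 mm).
Layer 1015–950 hPa: Δp = 65 hPa = 6500 Pa, q̄ = 0.00351 kg/kg → 0.00351 × 6500 / 9.8 = 2.33 mm
Layer 950–740 hPa: Δp = 210 hPa = 21000 Pa, q̄ = 0.00195 kg/kg → 0.00195 × 21000 / 9.8 = 4.18 mm
Layer 740–300 hPa: Δp = 440 hPa = 44000 Pa, q̄ = 0.000576 kg/kg → 0.000576 × 44000 / 9.8 = 2.59 mm
PW = 2.33 + 4.18 + 2.59 = 9.10 ≈ 9.1 mm.
Precipitation = ε × PW = 0.27 × 9.1 = 2.5 mm.

PW ≈ 9.1 mm; precipitation ≈ 2.5 mm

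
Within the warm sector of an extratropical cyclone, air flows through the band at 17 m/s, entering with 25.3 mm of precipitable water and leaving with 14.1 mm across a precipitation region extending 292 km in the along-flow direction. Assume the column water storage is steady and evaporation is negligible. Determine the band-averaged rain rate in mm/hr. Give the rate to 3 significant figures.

Column moisture flux per unit crosswind length is F = V × PW.
Inflow: F_in = 17 × 25.3 = 430.1 mm·m/s
Outflow: F_out = 17 × 14.1 = 239.7 mm·m/s
Steady-state rate R = (F_in − F_out)/L = (430.1 − 239.7) / 292000 m = 6.521e-04 mm/s.
R = 6.521e-04 × 3600 = 2.35 mm/hr.

R ≈ 2.35 mm/hr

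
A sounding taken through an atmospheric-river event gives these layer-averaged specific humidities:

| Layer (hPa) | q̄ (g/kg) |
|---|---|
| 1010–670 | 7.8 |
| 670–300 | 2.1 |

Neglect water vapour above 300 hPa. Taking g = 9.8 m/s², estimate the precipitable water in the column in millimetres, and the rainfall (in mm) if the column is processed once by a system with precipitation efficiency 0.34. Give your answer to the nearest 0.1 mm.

Precipitable water is the column-integrated vapour mass per unit area: PW = (1/g) Σ q̄ Δp, with q in kg/kg and Δp in Pa (1 kg/m² of water = 1 mm).
Layer 1010–670 hPa: Δp = 340 hPa = 34000 Pa, q̄ = 0.0078 kg/kg → 0.0078 × 34000 / 9.8 = 27.06 mm
Layer 670–300 hPa: Δp = 370 hPa = 37000 Pa, q̄ = 0.0021 kg/kg → 0.0021 × 37000 / 9.8 = 7.93 mm
PW = 27.06 + 7.93 = 34.99 ≈ 35.0 mm.
Rainfall = ε × PW = 0.34 × 35.0 = 11.9 mm.

PW ≈ 35.0 mm; rainfall ≈ 11.9 mm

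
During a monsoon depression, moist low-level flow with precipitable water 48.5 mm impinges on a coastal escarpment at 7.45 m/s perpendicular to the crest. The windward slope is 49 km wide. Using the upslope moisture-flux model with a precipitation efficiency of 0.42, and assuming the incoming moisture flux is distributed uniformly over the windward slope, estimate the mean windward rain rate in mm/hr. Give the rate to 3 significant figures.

Incoming column moisture flux per unit ridge length: F = V × PW = 7.45 × 48.5 = 361.325 mm·m/s.
Spread over the 49 km slope with efficiency ε = 0.42: R = ε·F/W = 0.42 × 361.325 / 49000 m = 3.097e-03 mm/s.
R = 3.097e-03 × 3600 = 11.1 mm/hr.

R ≈ 11.1 mm/hr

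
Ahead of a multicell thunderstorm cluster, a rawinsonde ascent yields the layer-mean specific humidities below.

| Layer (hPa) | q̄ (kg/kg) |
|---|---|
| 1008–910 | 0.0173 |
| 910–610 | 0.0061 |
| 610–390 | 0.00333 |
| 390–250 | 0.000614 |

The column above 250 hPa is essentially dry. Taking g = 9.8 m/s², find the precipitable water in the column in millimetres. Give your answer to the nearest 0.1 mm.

Precipitable water is the column-integrated vapour mass per unit area: PW = (1/g) Σ q̄ Δp, with q in kg/kg and Δp in Pa (1 kg/m² of water = 1 mm).
Layer 1008–910 hPa: Δp = 98 hPa = 9800 Pa, q̄ = 0.0173 kg/kg → 0.0173 × 9800 / 9.8 = 17.30 mm
Layer 910–610 hPa: Δp = 300 hPa = 30000 Pa, q̄ = 0.0061 kg/kg → 0.0061 × 30000 / 9.8 = 18.67 mm
Layer 610–390 hPa: Δp = 220 hPa = 22000 Pa, q̄ = 0.00333 kg/kg → 0.00333 × 22000 / 9.8 = 7.48 mm
Layer 390–250 hPa: Δp = 140 hPa = 14000 Pa, q̄ = 0.000614 kg/kg → 0.000614 × 14000 / 9.8 = 0.88 mm
PW = 17.30 + 18.67 + 7.48 + 0.88 = 44.33 ≈ 44.3 mm.

PW ≈ 44.3 mm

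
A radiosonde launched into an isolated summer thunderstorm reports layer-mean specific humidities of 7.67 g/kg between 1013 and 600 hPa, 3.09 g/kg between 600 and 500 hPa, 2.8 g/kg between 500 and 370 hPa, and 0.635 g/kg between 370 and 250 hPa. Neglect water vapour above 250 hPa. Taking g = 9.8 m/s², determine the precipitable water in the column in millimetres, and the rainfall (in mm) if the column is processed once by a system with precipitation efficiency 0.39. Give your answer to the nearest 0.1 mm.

PW ≈ 40.0 mm; rainfall ≈ 15.6 mm

Precipitable water is the column-integrated vapour mass per unit area: PW = (1/g) Σ q̄ Δp, with q in kg/kg and Δp in Pa (1 kg/m² of water = 1 mm).
Layer 1013–600 hPa: Δp = 413 hPa = 41300 Pa, q̄ = 0.00767 kg/kg → 0.00767 × 41300 / 9.8 = 32.32 mm
Layer 600–500 hPa: Δp = 100 hPa = 10000 Pa, q̄ = 0.00309 kg/kg → 0.00309 × 10000 / 9.8 = 3.15 mm
Layer 500–370 hPa: Δp = 130 hPa = 13000 Pa, q̄ = 0.0028 kg/kg → 0.0028 × 13000 / 9.8 = 3.71 mm
Layer 370–250 hPa: Δp = 120 hPa = 12000 Pa, q̄ = 0.000635 kg/kg → 0.000635 × 12000 / 9.8 = 0.78 mm
PW = 32.32 + 3.15 + 3.71 + 0.78 = 39.96 ≈ 40.0 mm.
Rainfall = ε × PW = 0.39 × 40.0 = 15.6 mm.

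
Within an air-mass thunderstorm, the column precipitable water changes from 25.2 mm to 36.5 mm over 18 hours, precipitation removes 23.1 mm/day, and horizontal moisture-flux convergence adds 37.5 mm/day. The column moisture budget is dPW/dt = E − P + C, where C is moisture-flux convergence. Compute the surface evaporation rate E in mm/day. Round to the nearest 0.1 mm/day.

dPW/dt = (36.5 − 25.2) mm / (18/24 day) = +15.067 mm/day.
E = dPW/dt + P − C = (+15.067) + 23.1 − (37.5) = 0.7 mm/day.

E ≈ 0.7 mm/day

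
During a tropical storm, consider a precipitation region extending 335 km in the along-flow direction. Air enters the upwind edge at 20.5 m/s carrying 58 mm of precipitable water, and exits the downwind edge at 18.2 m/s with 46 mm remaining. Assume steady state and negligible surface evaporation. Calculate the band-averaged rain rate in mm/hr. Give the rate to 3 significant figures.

R ≈ 3.78 mm/hr

Column moisture flux per unit crosswind length is F = V × PW.
Inflow: F_in = 20.5 × 58 = 1189 mm·m/s
Outflow: F_out = 18.2 × 46 = 837.2 mm·m/s
Steady-state rate R = (F_in − F_out)/L = (1189 − 837.2) / 335000 m = 1.050e-03 mm/s.
R = 1.050e-03 × 3600 = 3.78 mm/hr.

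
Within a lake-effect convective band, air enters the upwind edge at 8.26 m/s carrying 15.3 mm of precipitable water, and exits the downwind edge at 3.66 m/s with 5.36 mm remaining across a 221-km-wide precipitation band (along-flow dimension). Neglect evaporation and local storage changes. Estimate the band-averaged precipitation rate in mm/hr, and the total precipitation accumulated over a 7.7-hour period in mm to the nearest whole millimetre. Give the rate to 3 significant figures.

Column moisture flux per unit crosswind length is F = V × PW.
Inflow: F_in = 8.26 × 15.3 = 126.378 mm·m/s
Outflow: F_out = 3.66 × 5.36 = 19.6176 mm·m/s
Steady-state rate R = (F_in − F_out)/L = (126.378 − 19.6176) / 221000 m = 4.831e-04 mm/s.
R = 4.831e-04 × 3600 = 1.74 mm/hr.
Over 7.7 h: total = 1.74 × 7.7 = 13.398 ≈ 13 mm.

R ≈ 1.74 mm/hr; total ≈ 13 mm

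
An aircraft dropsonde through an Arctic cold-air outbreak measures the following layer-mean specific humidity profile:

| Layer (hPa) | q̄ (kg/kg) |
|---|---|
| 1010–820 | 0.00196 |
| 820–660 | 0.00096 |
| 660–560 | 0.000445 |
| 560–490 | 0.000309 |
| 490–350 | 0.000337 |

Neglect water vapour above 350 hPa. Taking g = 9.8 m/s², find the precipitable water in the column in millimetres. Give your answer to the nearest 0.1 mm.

Precipitable water is the column-integrated vapour mass per unit area: PW = (1/g) Σ q̄ Δp, with q in kg/kg and Δp in Pa (1 kg/m² of water = 1 mm).
Layer 1010–820 hPa: Δp = 190 hPa = 19000 Pa, q̄ = 0.00196 kg/kg → 0.00196 × 19000 / 9.8 = 3.80 mm
Layer 820–660 hPa: Δp = 160 hPa = 16000 Pa, q̄ = 0.00096 kg/kg → 0.00096 × 16000 / 9.8 = 1.57 mm
Layer 660–560 hPa: Δp = 100 hPa = 10000 Pa, q̄ = 0.000445 kg/kg → 0.000445 × 10000 / 9.8 = 0.45 mm
Layer 560–490 hPa: Δp = 70 hPa = 7000 Pa, q̄ = 0.000309 kg/kg → 0.000309 × 7000 / 9.8 = 0.22 mm
Layer 490–350 hPa: Δp = 140 hPa = 14000 Pa, q̄ = 0.000337 kg/kg → 0.000337 × 14000 / 9.8 = 0.48 mm
PW = 3.80 + 1.57 + 0.45 + 0.22 + 0.48 = 6.52 ≈ 6.5 mm.

PW ≈ 6.5 mm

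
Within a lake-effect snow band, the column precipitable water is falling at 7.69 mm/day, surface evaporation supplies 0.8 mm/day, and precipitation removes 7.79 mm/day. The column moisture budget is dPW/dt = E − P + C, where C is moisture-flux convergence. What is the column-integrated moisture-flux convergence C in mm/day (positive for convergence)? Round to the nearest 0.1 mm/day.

C ≈ -0.7 mm/day

dPW/dt = -7.69 mm/day.
C = dPW/dt − E + P = (-7.69) − 0.8 + 7.79 = -0.7 mm/day.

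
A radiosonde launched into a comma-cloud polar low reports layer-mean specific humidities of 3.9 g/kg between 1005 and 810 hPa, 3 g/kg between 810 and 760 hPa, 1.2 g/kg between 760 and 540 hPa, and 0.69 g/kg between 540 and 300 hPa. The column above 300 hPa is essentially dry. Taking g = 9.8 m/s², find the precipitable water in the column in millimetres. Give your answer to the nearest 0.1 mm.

PW ≈ 13.7 mm

Precipitable water is the column-integrated vapour mass per unit area: PW = (1/g) Σ q̄ Δp, with q in kg/kg and Δp in Pa (1 kg/m² of water = 1 mm).
Layer 1005–810 hPa: Δp = 195 hPa = 19500 Pa, q̄ = 0.0039 kg/kg → 0.0039 × 19500 / 9.8 = 7.76 mm
Layer 810–760 hPa: Δp = 50 hPa = 5000 Pa, q̄ = 0.003 kg/kg → 0.003 × 5000 / 9.8 = 1.53 mm
Layer 760–540 hPa: Δp = 220 hPa = 22000 Pa, q̄ = 0.0012 kg/kg → 0.0012 × 22000 / 9.8 = 2.69 mm
Layer 540–300 hPa: Δp = 240 hPa = 24000 Pa, q̄ = 0.00069 kg/kg → 0.00069 × 24000 / 9.8 = 1.69 mm
PW = 7.76 + 1.53 + 2.69 + 1.69 = 13.67 ≈ 13.7 mm.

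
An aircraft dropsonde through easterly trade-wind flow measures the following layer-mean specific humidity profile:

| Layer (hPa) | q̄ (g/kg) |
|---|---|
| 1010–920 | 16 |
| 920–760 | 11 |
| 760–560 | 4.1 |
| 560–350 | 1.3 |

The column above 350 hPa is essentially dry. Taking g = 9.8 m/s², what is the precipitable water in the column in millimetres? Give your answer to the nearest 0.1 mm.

PW ≈ 43.8 mm

Precipitable water is the column-integrated vapour mass per unit area: PW = (1/g) Σ q̄ Δp, with q in kg/kg and Δp in Pa (1 kg/m² of water = 1 mm).
Layer 1010–920 hPa: Δp = 90 hPa = 9000 Pa, q̄ = 0.016 kg/kg → 0.016 × 9000 / 9.8 = 14.69 mm
Layer 920–760 hPa: Δp = 160 hPa = 16000 Pa, q̄ = 0.011 kg/kg → 0.011 × 16000 / 9.8 = 17.96 mm
Layer 760–560 hPa: Δp = 200 hPa = 20000 Pa, q̄ = 0.0041 kg/kg → 0.0041 × 20000 / 9.8 = 8.37 mm
Layer 560–350 hPa: Δp = 210 hPa = 21000 Pa, q̄ = 0.0013 kg/kg → 0.0013 × 21000 / 9.8 = 2.79 mm
PW = 14.69 + 17.96 + 8.37 + 2.79 = 43.81 ≈ 43.8 mm.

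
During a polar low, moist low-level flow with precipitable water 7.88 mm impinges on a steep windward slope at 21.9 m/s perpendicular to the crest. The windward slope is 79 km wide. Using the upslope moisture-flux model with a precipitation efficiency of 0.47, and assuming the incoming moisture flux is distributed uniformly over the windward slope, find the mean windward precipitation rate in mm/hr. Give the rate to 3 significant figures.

R ≈ 3.70 mm/hr

Incoming column moisture flux per unit ridge length: F = V × PW = 21.9 × 7.88 = 172.572 mm·m/s.
Spread over the 79 km slope with efficiency ε = 0.47: R = ε·F/W = 0.47 × 172.572 / 79000 m = 1.027e-03 mm/s.
R = 1.027e-03 × 3600 = 3.70 mm/hr.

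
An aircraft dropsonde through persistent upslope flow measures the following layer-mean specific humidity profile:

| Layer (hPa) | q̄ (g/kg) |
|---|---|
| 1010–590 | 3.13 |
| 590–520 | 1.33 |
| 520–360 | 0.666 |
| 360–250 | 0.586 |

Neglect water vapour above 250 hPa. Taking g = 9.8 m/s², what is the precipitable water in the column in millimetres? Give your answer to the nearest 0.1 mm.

PW ≈ 16.1 mm

Precipitable water is the column-integrated vapour mass per unit area: PW = (1/g) Σ q̄ Δp, with q in kg/kg and Δp in Pa (1 kg/m² of water = 1 mm).
Layer 1010–590 hPa: Δp = 420 hPa = 42000 Pa, q̄ = 0.00313 kg/kg → 0.00313 × 42000 / 9.8 = 13.41 mm
Layer 590–520 hPa: Δp = 70 hPa = 7000 Pa, q̄ = 0.00133 kg/kg → 0.00133 × 7000 / 9.8 = 0.95 mm
Layer 520–360 hPa: Δp = 160 hPa = 16000 Pa, q̄ = 0.000666 kg/kg → 0.000666 × 16000 / 9.8 = 1.09 mm
Layer 360–250 hPa: Δp = 110 hPa = 11000 Pa, q̄ = 0.000586 kg/kg → 0.000586 × 11000 / 9.8 = 0.66 mm
PW = 13.41 + 0.95 + 1.09 + 0.66 = 16.11 ≈ 16.1 mm.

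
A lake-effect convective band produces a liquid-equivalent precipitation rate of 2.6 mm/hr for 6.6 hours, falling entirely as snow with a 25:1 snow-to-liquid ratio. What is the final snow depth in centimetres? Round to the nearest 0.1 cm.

snow depth ≈ 42.9 cm

Liquid-equivalent depth = 2.6 × 6.6 = 17.16 mm.
Snow depth = 17.16 mm × 25 = 429 mm = 42.9 cm.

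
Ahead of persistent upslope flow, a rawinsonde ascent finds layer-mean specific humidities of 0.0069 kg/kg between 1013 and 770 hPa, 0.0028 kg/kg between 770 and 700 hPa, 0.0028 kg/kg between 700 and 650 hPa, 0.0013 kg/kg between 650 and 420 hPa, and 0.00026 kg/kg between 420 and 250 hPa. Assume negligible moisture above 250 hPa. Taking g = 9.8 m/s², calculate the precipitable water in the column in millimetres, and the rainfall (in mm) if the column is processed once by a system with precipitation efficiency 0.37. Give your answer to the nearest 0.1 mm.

Precipitable water is the column-integrated vapour mass per unit area: PW = (1/g) Σ q̄ Δp, with q in kg/kg and Δp in Pa (1 kg/m² of water = 1 mm).
Layer 1013–770 hPa: Δp = 243 hPa = 24300 Pa, q̄ = 0.0069 kg/kg → 0.0069 × 24300 / 9.8 = 17.11 mm
Layer 770–700 hPa: Δp = 70 hPa = 7000 Pa, q̄ = 0.0028 kg/kg → 0.0028 × 7000 / 9.8 = 2.00 mm
Layer 700–650 hPa: Δp = 50 hPa = 5000 Pa, q̄ = 0.0028 kg/kg → 0.0028 × 5000 / 9.8 = 1.43 mm
Layer 650–420 hPa: Δp = 230 hPa = 23000 Pa, q̄ = 0.0013 kg/kg → 0.0013 × 23000 / 9.8 = 3.05 mm
Layer 420–250 hPa: Δp = 170 hPa = 17000 Pa, q̄ = 0.00026 kg/kg → 0.00026 × 17000 / 9.8 = 0.45 mm
PW = 17.11 + 2.00 + 1.43 + 3.05 + 0.45 = 24.04 ≈ 24.0 mm.
Rainfall = ε × PW = 0.37 × 24.0 = 8.9 mm.

PW ≈ 24.0 mm; rainfall ≈ 8.9 mm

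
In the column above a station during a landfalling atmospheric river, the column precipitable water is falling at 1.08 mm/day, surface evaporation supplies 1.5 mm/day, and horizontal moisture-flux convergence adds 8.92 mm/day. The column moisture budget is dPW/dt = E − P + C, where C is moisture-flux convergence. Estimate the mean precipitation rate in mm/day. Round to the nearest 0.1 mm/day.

P ≈ 11.5 mm/day

dPW/dt = -1.08 mm/day.
P = E + C − dPW/dt = 1.5 + (8.92) − (-1.08) = 11.5 mm/day.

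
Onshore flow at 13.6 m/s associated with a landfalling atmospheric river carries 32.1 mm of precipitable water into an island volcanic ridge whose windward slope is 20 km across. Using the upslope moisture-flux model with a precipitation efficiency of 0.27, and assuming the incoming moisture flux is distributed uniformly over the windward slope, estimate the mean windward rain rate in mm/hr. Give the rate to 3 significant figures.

Incoming column moisture flux per unit ridge length: F = V × PW = 13.6 × 32.1 = 436.56 mm·m/s.
Spread over the 20 km slope with efficiency ε = 0.27: R = ε·F/W = 0.27 × 436.56 / 20000 m = 5.894e-03 mm/s.
R = 5.894e-03 × 3600 = 21.2 mm/hr.

R ≈ 21.2 mm/hr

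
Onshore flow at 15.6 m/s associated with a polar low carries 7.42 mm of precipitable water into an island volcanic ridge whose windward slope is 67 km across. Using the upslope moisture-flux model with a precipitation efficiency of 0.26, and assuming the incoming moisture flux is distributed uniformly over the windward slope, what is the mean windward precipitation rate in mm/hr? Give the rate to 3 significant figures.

Incoming column moisture flux per unit ridge length: F = V × PW = 15.6 × 7.42 = 115.752 mm·m/s.
Spread over the 67 km slope with efficiency ε = 0.26: R = ε·F/W = 0.26 × 115.752 / 67000 m = 4.492e-04 mm/s.
R = 4.492e-04 × 3600 = 1.62 mm/hr.

R ≈ 1.62 mm/hr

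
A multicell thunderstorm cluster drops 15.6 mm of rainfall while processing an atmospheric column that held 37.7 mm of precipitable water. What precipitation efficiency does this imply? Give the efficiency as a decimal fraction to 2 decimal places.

ε ≈ 0.41

ε = rainfall / PW = 15.6 / 37.7 = 0.41.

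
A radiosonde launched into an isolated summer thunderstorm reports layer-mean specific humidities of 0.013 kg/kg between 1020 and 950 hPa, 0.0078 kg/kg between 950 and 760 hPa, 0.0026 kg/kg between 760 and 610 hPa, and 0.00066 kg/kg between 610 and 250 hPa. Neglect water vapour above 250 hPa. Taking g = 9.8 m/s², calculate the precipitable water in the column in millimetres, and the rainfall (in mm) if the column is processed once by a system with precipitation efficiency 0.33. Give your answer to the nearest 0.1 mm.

PW ≈ 30.8 mm; rainfall ≈ 10.2 mm

Precipitable water is the column-integrated vapour mass per unit area: PW = (1/g) Σ q̄ Δp, with q in kg/kg and Δp in Pa (1 kg/m² of water = 1 mm).
Layer 1020–950 hPa: Δp = 70 hPa = 7000 Pa, q̄ = 0.013 kg/kg → 0.013 × 7000 / 9.8 = 9.29 mm
Layer 950–760 hPa: Δp = 190 hPa = 19000 Pa, q̄ = 0.0078 kg/kg → 0.0078 × 19000 / 9.8 = 15.12 mm
Layer 760–610 hPa: Δp = 150 hPa = 15000 Pa, q̄ = 0.0026 kg/kg → 0.0026 × 15000 / 9.8 = 3.98 mm
Layer 610–250 hPa: Δp = 360 hPa = 36000 Pa, q̄ = 0.00066 kg/kg → 0.00066 × 36000 / 9.8 = 2.42 mm
PW = 9.29 + 15.12 + 3.98 + 2.42 = 30.81 ≈ 30.8 mm.
Rainfall = ε × PW = 0.33 × 30.8 = 10.2 mm.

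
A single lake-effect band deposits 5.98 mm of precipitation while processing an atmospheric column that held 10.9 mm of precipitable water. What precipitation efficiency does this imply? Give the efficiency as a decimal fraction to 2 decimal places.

ε ≈ 0.55

ε = precipitation / PW = 5.98 / 10.9 = 0.55.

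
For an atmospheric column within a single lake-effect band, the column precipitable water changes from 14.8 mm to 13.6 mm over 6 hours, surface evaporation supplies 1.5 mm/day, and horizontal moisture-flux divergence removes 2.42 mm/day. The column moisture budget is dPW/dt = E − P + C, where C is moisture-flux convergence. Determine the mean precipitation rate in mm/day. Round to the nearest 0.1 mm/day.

P ≈ 3.9 mm/day

dPW/dt = (13.6 − 14.8) mm / (6/24 day) = -4.800 mm/day.
P = E + C − dPW/dt = 1.5 + (-2.42) − (-4.800) = 3.9 mm/day.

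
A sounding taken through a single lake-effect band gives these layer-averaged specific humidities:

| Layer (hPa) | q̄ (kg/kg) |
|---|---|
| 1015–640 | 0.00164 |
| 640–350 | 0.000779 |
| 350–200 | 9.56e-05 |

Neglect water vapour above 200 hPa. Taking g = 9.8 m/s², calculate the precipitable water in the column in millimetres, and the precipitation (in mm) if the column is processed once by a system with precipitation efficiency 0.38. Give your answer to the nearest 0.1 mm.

PW ≈ 8.7 mm; precipitation ≈ 3.3 mm

Precipitable water is the column-integrated vapour mass per unit area: PW = (1/g) Σ q̄ Δp, with q in kg/kg and Δp in Pa (1 kg/m² of water = 1 mm).
Layer 1015–640 hPa: Δp = 375 hPa = 37500 Pa, q̄ = 0.00164 kg/kg → 0.00164 × 37500 / 9.8 = 6.28 mm
Layer 640–350 hPa: Δp = 290 hPa = 29000 Pa, q̄ = 0.000779 kg/kg → 0.000779 × 29000 / 9.8 = 2.31 mm
Layer 350–200 hPa: Δp = 150 hPa = 15000 Pa, q̄ = 9.56e-05 kg/kg → 9.56e-05 × 15000 / 9.8 = 0.15 mm
PW = 6.28 + 2.31 + 0.15 = 8.74 ≈ 8.7 mm.
Precipitation = ε × PW = 0.38 × 8.7 = 3.3 mm.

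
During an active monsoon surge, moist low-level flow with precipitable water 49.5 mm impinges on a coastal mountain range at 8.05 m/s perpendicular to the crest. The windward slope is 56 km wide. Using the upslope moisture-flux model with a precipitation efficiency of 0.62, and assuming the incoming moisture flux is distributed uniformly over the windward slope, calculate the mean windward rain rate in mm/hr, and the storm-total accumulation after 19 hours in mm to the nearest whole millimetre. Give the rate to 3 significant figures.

Incoming column moisture flux per unit ridge length: F = V × PW = 8.05 × 49.5 = 398.475 mm·m/s.
Spread over the 56 km slope with efficiency ε = 0.62: R = ε·F/W = 0.62 × 398.475 / 56000 m = 4.412e-03 mm/s.
R = 4.412e-03 × 3600 = 15.9 mm/hr.
Over 19 h: total = 15.9 × 19 = 302.1 ≈ 302 mm.

R ≈ 15.9 mm/hr; total ≈ 302 mm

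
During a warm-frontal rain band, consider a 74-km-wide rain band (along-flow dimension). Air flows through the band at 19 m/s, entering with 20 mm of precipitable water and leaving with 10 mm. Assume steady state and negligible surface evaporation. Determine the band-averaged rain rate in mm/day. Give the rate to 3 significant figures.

R ≈ 222 mm/day

Column moisture flux per unit crosswind length is F = V × PW.
Inflow: F_in = 19 × 20 = 380 mm·m/s
Outflow: F_out = 19 × 10 = 190 mm·m/s
Steady-state rate R = (F_in − F_out)/L = (380 − 190) / 74000 m = 2.568e-03 mm/s.
R = 2.568e-03 × 3600 × 24 = 222 mm/day.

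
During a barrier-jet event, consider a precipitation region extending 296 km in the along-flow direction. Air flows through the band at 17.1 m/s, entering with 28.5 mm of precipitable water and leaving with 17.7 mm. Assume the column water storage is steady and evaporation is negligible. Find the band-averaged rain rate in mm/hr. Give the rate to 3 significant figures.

R ≈ 2.25 mm/hr

Column moisture flux per unit crosswind length is F = V × PW.
Inflow: F_in = 17.1 × 28.5 = 487.35 mm·m/s
Outflow: F_out = 17.1 × 17.7 = 302.67 mm·m/s
Steady-state rate R = (F_in − F_out)/L = (487.35 − 302.67) / 296000 m = 6.239e-04 mm/s.
R = 6.239e-04 × 3600 = 2.25 mm/hr.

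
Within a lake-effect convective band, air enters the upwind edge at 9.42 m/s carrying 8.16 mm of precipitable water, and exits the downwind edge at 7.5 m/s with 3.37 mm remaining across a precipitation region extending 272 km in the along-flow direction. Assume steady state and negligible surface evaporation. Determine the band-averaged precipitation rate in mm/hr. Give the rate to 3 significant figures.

R ≈ 0.683 mm/hr

Column moisture flux per unit crosswind length is F = V × PW.
Inflow: F_in = 9.42 × 8.16 = 76.8672 mm·m/s
Outflow: F_out = 7.5 × 3.37 = 25.275 mm·m/s
Steady-state rate R = (F_in − F_out)/L = (76.8672 − 25.275) / 272000 m = 1.897e-04 mm/s.
R = 1.897e-04 × 3600 = 0.683 mm/hr.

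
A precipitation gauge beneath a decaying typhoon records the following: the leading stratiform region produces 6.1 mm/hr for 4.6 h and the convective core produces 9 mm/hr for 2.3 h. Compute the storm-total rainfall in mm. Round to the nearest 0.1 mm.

total ≈ 48.8 mm

Total = Σ Rᵢ Δtᵢ = 6.1 × 4.6 + 9 × 2.3
      = 28.06 + 20.7 = 48.8 mm.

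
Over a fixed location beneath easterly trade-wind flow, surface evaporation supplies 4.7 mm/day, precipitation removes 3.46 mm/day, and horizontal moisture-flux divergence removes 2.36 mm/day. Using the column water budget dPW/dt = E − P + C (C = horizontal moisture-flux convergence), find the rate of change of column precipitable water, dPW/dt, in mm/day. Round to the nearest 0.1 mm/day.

dPW/dt ≈ -1.1 mm/day

dPW/dt = E − P + C = 4.7 − 3.46 + (-2.36) = -1.1 mm/day.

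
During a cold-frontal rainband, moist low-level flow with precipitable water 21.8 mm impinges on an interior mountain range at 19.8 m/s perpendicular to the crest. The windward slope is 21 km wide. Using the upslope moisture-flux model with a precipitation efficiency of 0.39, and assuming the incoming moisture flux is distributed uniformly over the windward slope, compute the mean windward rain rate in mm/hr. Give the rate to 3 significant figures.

Incoming column moisture flux per unit ridge length: F = V × PW = 19.8 × 21.8 = 431.64 mm·m/s.
Spread over the 21 km slope with efficiency ε = 0.39: R = ε·F/W = 0.39 × 431.64 / 21000 m = 8.016e-03 mm/s.
R = 8.016e-03 × 3600 = 28.9 mm/hr.

R ≈ 28.9 mm/hr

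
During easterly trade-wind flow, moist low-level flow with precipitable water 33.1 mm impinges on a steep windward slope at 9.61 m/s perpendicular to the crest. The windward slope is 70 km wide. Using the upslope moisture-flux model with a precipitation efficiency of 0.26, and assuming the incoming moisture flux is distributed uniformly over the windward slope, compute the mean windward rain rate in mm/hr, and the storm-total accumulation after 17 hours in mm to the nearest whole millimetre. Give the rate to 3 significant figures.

Incoming column moisture flux per unit ridge length: F = V × PW = 9.61 × 33.1 = 318.091 mm·m/s.
Spread over the 70 km slope with efficiency ε = 0.26: R = ε·F/W = 0.26 × 318.091 / 70000 m = 1.181e-03 mm/s.
R = 1.181e-03 × 3600 = 4.25 mm/hr.
Over 17 h: total = 4.25 × 17 = 72.25 ≈ 72 mm.

R ≈ 4.25 mm/hr; total ≈ 72 mm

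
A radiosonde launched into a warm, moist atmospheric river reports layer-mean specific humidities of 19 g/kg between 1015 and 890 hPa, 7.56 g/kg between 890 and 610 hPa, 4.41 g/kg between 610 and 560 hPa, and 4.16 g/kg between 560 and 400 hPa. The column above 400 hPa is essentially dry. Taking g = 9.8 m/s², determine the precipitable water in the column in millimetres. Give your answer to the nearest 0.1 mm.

Precipitable water is the column-integrated vapour mass per unit area: PW = (1/g) Σ q̄ Δp, with q in kg/kg and Δp in Pa (1 kg/m² of water = 1 mm).
Layer 1015–890 hPa: Δp = 125 hPa = 12500 Pa, q̄ = 0.019 kg/kg → 0.019 × 12500 / 9.8 = 24.23 mm
Layer 890–610 hPa: Δp = 280 hPa = 28000 Pa, q̄ = 0.00756 kg/kg → 0.00756 × 28000 / 9.8 = 21.60 mm
Layer 610–560 hPa: Δp = 50 hPa = 5000 Pa, q̄ = 0.00441 kg/kg → 0.00441 × 5000 / 9.8 = 2.25 mm
Layer 560–400 hPa: Δp = 160 hPa = 16000 Pa, q̄ = 0.00416 kg/kg → 0.00416 × 16000 / 9.8 = 6.79 mm
PW = 24.23 + 21.60 + 2.25 + 6.79 = 54.87 ≈ 54.9 mm.

PW ≈ 54.9 mm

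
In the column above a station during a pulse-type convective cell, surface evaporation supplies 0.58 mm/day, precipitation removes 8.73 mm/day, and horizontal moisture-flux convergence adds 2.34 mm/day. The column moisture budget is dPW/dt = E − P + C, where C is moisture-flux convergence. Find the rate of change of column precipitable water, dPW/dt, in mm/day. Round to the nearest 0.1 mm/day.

dPW/dt ≈ -5.8 mm/day

dPW/dt = E − P + C = 0.58 − 8.73 + (2.34) = -5.8 mm/day.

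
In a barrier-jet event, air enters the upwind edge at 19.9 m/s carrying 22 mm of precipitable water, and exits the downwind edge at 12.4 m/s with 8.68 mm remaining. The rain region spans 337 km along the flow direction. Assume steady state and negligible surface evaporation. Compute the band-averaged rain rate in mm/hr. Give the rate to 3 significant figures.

R ≈ 3.53 mm/hr

Column moisture flux per unit crosswind length is F = V × PW.
Inflow: F_in = 19.9 × 22 = 437.8 mm·m/s
Outflow: F_out = 12.4 × 8.68 = 107.632 mm·m/s
Steady-state rate R = (F_in − F_out)/L = (437.8 − 107.632) / 337000 m = 9.797e-04 mm/s.
R = 9.797e-04 × 3600 = 3.53 mm/hr.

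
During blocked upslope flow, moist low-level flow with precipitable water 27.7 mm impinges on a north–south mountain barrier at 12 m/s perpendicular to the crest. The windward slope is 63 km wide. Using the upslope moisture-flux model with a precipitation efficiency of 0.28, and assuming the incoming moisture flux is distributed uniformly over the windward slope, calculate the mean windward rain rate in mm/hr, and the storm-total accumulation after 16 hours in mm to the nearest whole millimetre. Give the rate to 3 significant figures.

Incoming column moisture flux per unit ridge length: F = V × PW = 12 × 27.7 = 332.4 mm·m/s.
Spread over the 63 km slope with efficiency ε = 0.28: R = ε·F/W = 0.28 × 332.4 / 63000 m = 1.477e-03 mm/s.
R = 1.477e-03 × 3600 = 5.32 mm/hr.
Over 16 h: total = 5.32 × 16 = 85.12 ≈ 85 mm.

R ≈ 5.32 mm/hr; total ≈ 85 mm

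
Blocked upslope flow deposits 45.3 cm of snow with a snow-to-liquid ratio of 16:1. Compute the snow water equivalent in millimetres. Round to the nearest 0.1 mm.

SWE = snow depth / ratio = 45.3 cm / 16 = 2.831 cm = 28.3 mm.

SWE ≈ 28.3 mm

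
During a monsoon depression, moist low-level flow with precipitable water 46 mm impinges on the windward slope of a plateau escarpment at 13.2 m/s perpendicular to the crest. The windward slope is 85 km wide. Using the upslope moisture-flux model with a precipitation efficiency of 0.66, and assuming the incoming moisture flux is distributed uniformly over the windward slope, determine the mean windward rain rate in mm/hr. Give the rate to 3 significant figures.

R ≈ 17.0 mm/hr

Incoming column moisture flux per unit ridge length: F = V × PW = 13.2 × 46 = 607.2 mm·m/s.
Spread over the 85 km slope with efficiency ε = 0.66: R = ε·F/W = 0.66 × 607.2 / 85000 m = 4.715e-03 mm/s.
R = 4.715e-03 × 3600 = 17.0 mm/hr.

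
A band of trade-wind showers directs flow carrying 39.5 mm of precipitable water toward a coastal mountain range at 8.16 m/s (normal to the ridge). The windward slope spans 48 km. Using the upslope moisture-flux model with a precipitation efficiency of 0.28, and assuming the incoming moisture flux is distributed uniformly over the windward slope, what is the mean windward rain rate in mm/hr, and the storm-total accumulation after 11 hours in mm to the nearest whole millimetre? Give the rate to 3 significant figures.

Incoming column moisture flux per unit ridge length: F = V × PW = 8.16 × 39.5 = 322.32 mm·m/s.
Spread over the 48 km slope with efficiency ε = 0.28: R = ε·F/W = 0.28 × 322.32 / 48000 m = 1.880e-03 mm/s.
R = 1.880e-03 × 3600 = 6.77 mm/hr.
Over 11 h: total = 6.77 × 11 = 74.47 ≈ 74 mm.

R ≈ 6.77 mm/hr; total ≈ 74 mm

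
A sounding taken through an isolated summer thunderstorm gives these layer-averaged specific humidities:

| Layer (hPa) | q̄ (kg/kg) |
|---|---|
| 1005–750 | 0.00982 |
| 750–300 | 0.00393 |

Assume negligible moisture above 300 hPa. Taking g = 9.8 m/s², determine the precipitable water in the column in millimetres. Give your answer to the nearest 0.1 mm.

Precipitable water is the column-integrated vapour mass per unit area: PW = (1/g) Σ q̄ Δp, with q in kg/kg and Δp in Pa (1 kg/m² of water = 1 mm).
Layer 1005–750 hPa: Δp = 255 hPa = 25500 Pa, q̄ = 0.00982 kg/kg → 0.00982 × 25500 / 9.8 = 25.55 mm
Layer 750–300 hPa: Δp = 450 hPa = 45000 Pa, q̄ = 0.00393 kg/kg → 0.00393 × 45000 / 9.8 = 18.05 mm
PW = 25.55 + 18.05 = 43.60 ≈ 43.6 mm.

PW ≈ 43.6 mm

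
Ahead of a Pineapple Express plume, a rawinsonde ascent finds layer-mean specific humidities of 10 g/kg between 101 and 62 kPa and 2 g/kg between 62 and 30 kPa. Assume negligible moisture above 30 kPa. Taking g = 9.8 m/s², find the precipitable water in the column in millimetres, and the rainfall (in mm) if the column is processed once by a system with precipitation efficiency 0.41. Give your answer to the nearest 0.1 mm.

Precipitable water is the column-integrated vapour mass per unit area: PW = (1/g) Σ q̄ Δp, with q in kg/kg and Δp in Pa (1 kg/m² of water = 1 mm).
Layer 101–62 kPa: Δp = 390 hPa = 39000 Pa, q̄ = 0.01 kg/kg → 0.01 × 39000 / 9.8 = 39.80 mm
Layer 62–30 kPa: Δp = 320 hPa = 32000 Pa, q̄ = 0.002 kg/kg → 0.002 × 32000 / 9.8 = 6.53 mm
PW = 39.80 + 6.53 = 46.33 ≈ 46.3 mm.
Rainfall = ε × PW = 0.41 × 46.3 = 19.0 mm.

PW ≈ 46.3 mm; rainfall ≈ 19.0 mm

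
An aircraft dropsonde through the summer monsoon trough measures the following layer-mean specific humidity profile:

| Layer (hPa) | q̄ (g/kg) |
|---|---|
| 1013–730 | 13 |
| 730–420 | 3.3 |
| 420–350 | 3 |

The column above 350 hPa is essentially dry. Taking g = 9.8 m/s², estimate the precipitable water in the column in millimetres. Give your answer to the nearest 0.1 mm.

Precipitable water is the column-integrated vapour mass per unit area: PW = (1/g) Σ q̄ Δp, with q in kg/kg and Δp in Pa (1 kg/m² of water = 1 mm).
Layer 1013–730 hPa: Δp = 283 hPa = 28300 Pa, q̄ = 0.013 kg/kg → 0.013 × 28300 / 9.8 = 37.54 mm
Layer 730–420 hPa: Δp = 310 hPa = 31000 Pa, q̄ = 0.0033 kg/kg → 0.0033 × 31000 / 9.8 = 10.44 mm
Layer 420–350 hPa: Δp = 70 hPa = 7000 Pa, q̄ = 0.003 kg/kg → 0.003 × 7000 / 9.8 = 2.14 mm
PW = 37.54 + 10.44 + 2.14 = 50.12 ≈ 50.1 mm.

PW ≈ 50.1 mm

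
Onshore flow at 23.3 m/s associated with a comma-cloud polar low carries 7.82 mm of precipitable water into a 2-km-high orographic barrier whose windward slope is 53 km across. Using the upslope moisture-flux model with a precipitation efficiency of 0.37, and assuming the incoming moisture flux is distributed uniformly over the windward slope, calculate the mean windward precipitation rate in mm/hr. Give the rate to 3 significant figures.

Incoming column moisture flux per unit ridge length: F = V × PW = 23.3 × 7.82 = 182.206 mm·m/s.
Spread over the 53 km slope with efficiency ε = 0.37: R = ε·F/W = 0.37 × 182.206 / 53000 m = 1.272e-03 mm/s.
R = 1.272e-03 × 3600 = 4.58 mm/hr.

R ≈ 4.58 mm/hr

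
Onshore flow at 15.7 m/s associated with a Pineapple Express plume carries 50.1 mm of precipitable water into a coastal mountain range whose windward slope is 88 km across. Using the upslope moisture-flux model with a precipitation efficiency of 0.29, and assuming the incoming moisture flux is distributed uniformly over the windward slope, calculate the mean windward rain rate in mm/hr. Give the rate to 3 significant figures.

R ≈ 9.33 mm/hr

Incoming column moisture flux per unit ridge length: F = V × PW = 15.7 × 50.1 = 786.57 mm·m/s.
Spread over the 88 km slope with efficiency ε = 0.29: R = ε·F/W = 0.29 × 786.57 / 88000 m = 2.592e-03 mm/s.
R = 2.592e-03 × 3600 = 9.33 mm/hr.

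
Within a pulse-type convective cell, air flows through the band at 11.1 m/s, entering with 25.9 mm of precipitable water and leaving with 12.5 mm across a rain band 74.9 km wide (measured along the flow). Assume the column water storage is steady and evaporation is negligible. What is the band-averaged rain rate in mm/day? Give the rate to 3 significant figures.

R ≈ 172 mm/day

Column moisture flux per unit crosswind length is F = V × PW.
Inflow: F_in = 11.1 × 25.9 = 287.49 mm·m/s
Outflow: F_out = 11.1 × 12.5 = 138.75 mm·m/s
Steady-state rate R = (F_in − F_out)/L = (287.49 − 138.75) / 74900 m = 1.986e-03 mm/s.
R = 1.986e-03 × 3600 × 24 = 172 mm/day.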